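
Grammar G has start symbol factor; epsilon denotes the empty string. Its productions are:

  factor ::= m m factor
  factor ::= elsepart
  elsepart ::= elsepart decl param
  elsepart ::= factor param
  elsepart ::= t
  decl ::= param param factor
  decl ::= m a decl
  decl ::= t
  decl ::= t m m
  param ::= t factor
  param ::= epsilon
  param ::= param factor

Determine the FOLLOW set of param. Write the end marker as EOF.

In elsepart ::= elsepart decl param: param is at the end, add FOLLOW(elsepart) = { EOF, m, t }.
In elsepart ::= factor param: param is at the end, add FOLLOW(elsepart) = { EOF, m, t }.
In decl ::= param param factor: add FIRST(param factor) = { m, t }.
In decl ::= param param factor: add FIRST(factor) = { m, t }.
In param ::= param factor: add FIRST(factor) = { m, t }.
Union: FOLLOW(param) = { EOF, m, t }.

{ EOF, m, t }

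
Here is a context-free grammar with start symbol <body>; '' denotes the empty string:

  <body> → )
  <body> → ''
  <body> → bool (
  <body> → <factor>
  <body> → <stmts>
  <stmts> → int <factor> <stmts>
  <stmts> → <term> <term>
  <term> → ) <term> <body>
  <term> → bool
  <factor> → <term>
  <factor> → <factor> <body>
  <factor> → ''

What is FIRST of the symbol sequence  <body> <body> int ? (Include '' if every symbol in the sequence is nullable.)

Add FIRST(<body>)\{''} = { ), bool, int }; <body> is nullable, continue.
Add FIRST(<body>)\{''} = { ), bool, int }; <body> is nullable, continue.
int is a terminal; add {int} and stop.

{ ), bool, int }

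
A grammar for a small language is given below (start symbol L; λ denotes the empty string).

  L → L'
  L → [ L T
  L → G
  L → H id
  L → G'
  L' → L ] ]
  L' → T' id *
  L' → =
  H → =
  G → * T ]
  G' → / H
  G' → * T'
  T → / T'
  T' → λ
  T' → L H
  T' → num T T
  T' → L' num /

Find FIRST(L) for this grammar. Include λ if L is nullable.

From L → L': add FIRST(L') = { *, /, =, [, id, num }.
L → [ L T contributes {[}.
From L → G: add FIRST(G) = { * }.
From L → H id: add FIRST(H) = { = }.
From L → G': add FIRST(G') = { *, / }.
Union: FIRST(L) = { *, /, =, [, id, num }.

{ *, /, =, [, id, num }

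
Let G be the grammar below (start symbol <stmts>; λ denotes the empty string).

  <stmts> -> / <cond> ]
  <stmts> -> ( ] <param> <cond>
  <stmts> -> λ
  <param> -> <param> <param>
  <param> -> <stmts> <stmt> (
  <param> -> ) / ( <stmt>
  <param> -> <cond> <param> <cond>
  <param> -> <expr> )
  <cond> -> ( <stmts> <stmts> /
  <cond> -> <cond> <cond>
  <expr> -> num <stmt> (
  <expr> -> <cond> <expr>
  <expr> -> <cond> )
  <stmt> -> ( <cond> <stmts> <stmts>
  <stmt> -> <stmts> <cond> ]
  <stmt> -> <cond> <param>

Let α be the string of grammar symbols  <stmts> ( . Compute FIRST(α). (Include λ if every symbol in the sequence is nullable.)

{ (, / }

Add FIRST(<stmts>)\{λ} = { (, / }; <stmts> is nullable, continue.
( is a terminal; add {(} and stop.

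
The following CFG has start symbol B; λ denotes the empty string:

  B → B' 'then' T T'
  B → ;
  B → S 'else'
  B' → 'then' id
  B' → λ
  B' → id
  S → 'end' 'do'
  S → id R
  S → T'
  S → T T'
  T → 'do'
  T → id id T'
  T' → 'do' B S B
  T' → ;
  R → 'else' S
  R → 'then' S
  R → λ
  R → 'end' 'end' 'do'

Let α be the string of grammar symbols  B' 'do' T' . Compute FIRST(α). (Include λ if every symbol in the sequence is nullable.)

{ 'do', 'then', id }

Add FIRST(B')\{λ} = { 'then', id }; B' is nullable, continue.
'do' is a terminal; add {'do'} and stop.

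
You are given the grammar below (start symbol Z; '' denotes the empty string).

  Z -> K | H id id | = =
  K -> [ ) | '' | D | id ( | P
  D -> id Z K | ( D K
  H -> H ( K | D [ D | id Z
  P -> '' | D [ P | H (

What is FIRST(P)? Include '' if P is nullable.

P -> '' contributes ''.
From P -> D [ P: add FIRST(D) = { (, id }.
From P -> H (: add FIRST(H) = { (, id }.
Union: FIRST(P) = { (, id, '' }.

{ (, id, '' }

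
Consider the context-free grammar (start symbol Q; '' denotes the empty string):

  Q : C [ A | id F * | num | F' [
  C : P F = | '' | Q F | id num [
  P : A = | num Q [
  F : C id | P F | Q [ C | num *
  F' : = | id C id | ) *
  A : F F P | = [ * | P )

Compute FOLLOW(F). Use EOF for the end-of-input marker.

In Q : id F *: add FIRST(*) = { * }.
In C : P F =: add FIRST(=) = { = }.
In C : Q F: F is at the end, add FOLLOW(C) = { ), *, =, [, id, num }.
In F : P F: F is at the end, add FOLLOW(F) = { ), *, =, [, id, num }.
In A : F F P: add FIRST(F P) = { ), =, [, id, num }.
In A : F F P: add FIRST(P) = { ), =, [, id, num }.
Union: FOLLOW(F) = { ), *, =, [, id, num }.

{ ), *, =, [, id, num }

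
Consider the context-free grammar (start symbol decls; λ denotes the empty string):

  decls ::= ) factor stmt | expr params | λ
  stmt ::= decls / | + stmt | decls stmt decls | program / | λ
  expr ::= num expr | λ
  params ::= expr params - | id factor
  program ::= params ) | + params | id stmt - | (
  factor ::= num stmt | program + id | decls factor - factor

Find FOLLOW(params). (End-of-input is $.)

{ $, (, ), +, -, /, id, num }

In decls ::= expr params: params is at the end, add FOLLOW(decls) = { $, (, ), +, -, /, id, num }.
In params ::= expr params -: add FIRST(-) = { - }.
In program ::= params ): add FIRST()) = { ) }.
In program ::= + params: params is at the end, add FOLLOW(program) = { +, / }.
Union: FOLLOW(params) = { $, (, ), +, -, /, id, num }.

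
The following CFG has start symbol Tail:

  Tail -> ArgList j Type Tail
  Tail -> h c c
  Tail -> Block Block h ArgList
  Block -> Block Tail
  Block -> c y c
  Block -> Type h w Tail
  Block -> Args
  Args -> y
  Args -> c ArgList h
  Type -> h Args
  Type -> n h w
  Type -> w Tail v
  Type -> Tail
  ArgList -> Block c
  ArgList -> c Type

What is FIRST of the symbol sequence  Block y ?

Add FIRST(Block) = { c, h, n, w, y }; Block is not nullable, stop.

{ c, h, n, w, y }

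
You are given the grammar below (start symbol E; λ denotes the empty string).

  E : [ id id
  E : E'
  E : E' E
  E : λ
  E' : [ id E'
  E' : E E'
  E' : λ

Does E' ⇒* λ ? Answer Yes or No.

E' has an λ-production, so E' ⇒ λ.

Yes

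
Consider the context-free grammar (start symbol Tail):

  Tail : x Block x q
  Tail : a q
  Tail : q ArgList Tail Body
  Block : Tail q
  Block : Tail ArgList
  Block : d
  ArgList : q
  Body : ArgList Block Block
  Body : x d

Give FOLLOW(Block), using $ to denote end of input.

In Tail : x Block x q: add FIRST(x q) = { x }.
In Body : ArgList Block Block: add FIRST(Block) = { a, d, q, x }.
In Body : ArgList Block Block: Block is at the end, add FOLLOW(Body) = { $, q, x }.
Union: FOLLOW(Block) = { $, a, d, q, x }.

{ $, a, d, q, x }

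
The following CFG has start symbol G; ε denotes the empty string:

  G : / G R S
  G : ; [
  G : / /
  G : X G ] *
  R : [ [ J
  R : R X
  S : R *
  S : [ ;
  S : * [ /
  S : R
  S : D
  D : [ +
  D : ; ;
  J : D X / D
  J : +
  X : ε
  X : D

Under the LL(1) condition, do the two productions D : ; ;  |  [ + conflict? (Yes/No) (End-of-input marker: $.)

No

FIRST(; ;) = { ; } and FIRST([ +) = { [ }.
The FIRST sets are disjoint and neither alternative is nullable — no conflict.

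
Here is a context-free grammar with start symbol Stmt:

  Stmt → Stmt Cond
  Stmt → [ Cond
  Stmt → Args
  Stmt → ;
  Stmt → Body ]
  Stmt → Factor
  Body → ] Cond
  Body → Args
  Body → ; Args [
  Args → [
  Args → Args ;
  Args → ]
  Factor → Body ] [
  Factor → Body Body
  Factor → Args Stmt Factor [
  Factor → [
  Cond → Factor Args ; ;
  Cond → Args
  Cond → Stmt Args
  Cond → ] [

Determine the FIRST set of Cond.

{ ;, [, ] }

From Cond → Factor Args ; ;: add FIRST(Factor) = { ;, [, ] }.
From Cond → Args: add FIRST(Args) = { [, ] }.
From Cond → Stmt Args: add FIRST(Stmt) = { ;, [, ] }.
Cond → ] [ contributes {]}.
Union: FIRST(Cond) = { ;, [, ] }.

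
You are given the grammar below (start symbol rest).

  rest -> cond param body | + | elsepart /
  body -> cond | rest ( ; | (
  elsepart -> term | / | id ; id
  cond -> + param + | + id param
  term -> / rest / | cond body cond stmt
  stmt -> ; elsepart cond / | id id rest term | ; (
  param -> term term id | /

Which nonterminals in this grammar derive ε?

{ } (none)

No nonterminal has an empty production or an RHS whose symbols are all nullable.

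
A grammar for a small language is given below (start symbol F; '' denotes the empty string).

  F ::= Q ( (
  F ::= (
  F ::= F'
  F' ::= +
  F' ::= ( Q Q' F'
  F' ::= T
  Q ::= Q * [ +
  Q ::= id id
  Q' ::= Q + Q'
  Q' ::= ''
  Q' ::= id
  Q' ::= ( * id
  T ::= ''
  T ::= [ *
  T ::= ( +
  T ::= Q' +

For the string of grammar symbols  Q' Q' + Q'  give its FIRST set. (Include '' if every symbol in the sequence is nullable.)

{ (, +, id }

Add FIRST(Q')\{''} = { (, id }; Q' is nullable, continue.
Add FIRST(Q')\{''} = { (, id }; Q' is nullable, continue.
+ is a terminal; add {+} and stop.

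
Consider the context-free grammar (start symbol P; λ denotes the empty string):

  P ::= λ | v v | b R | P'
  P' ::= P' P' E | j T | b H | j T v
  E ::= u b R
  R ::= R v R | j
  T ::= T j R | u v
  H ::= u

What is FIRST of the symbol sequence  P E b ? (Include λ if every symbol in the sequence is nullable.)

Add FIRST(P)\{λ} = { b, j, v }; P is nullable, continue.
Add FIRST(E) = { u }; E is not nullable, stop.

{ b, j, u, v }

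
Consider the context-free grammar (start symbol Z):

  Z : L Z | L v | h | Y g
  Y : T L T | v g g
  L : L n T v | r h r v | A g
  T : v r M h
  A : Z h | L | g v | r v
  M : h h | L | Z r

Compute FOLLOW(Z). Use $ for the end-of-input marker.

{ $, h, r }

Z is the start symbol, so $ ∈ FOLLOW(Z).
In Z : L Z: Z is at the end, add FOLLOW(Z) = { $, h, r }.
In A : Z h: add FIRST(h) = { h }.
In M : Z r: add FIRST(r) = { r }.
Union: FOLLOW(Z) = { $, h, r }.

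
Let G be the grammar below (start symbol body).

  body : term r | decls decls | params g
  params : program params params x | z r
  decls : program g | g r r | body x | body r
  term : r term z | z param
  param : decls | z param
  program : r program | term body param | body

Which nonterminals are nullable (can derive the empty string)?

{ } (none)

No nonterminal has an empty production or an RHS whose symbols are all nullable.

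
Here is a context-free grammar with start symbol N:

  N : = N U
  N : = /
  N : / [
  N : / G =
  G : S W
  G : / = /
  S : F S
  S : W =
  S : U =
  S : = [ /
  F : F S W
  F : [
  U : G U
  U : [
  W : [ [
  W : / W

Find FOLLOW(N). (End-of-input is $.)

N is the start symbol, so $ ∈ FOLLOW(N).
In N : = N U: add FIRST(U) = { /, =, [ }.
Union: FOLLOW(N) = { $, /, =, [ }.

{ $, /, =, [ }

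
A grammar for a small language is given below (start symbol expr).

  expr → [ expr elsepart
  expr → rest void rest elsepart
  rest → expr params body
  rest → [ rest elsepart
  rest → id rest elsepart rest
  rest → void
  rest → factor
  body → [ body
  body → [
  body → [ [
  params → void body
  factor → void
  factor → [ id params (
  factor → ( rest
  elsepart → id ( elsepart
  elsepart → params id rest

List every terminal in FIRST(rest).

{ (, [, id, void }

From rest → expr params body: add FIRST(expr) = { (, [, id, void }.
rest → [ rest elsepart contributes {[}.
rest → id rest elsepart rest contributes {id}.
rest → void contributes {void}.
From rest → factor: add FIRST(factor) = { (, [, void }.
Union: FIRST(rest) = { (, [, id, void }.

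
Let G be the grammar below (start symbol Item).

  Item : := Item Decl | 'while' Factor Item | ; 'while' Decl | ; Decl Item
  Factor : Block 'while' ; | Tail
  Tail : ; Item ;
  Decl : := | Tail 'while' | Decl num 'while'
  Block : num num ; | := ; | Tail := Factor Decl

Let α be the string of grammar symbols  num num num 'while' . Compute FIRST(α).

{ num }

num is a terminal; add {num} and stop.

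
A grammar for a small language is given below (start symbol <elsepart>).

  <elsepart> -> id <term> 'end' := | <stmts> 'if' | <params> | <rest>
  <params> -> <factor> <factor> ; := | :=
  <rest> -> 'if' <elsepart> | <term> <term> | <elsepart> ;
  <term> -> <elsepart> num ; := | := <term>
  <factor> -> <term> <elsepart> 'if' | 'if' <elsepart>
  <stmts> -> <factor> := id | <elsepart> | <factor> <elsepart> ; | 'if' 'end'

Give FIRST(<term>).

From <term> -> <elsepart> num ; :=: add FIRST(<elsepart>) = { 'if', :=, id }.
<term> -> := <term> contributes {:=}.
Union: FIRST(<term>) = { 'if', :=, id }.

{ 'if', :=, id }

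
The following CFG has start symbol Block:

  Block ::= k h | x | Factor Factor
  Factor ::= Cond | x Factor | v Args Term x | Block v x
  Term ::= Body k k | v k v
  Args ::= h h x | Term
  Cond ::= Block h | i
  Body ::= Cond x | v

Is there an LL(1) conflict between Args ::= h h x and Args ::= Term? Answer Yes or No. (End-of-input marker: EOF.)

FIRST(h h x) = { h } and FIRST(Term) = { i, k, v, x }.
The FIRST sets are disjoint and neither alternative is nullable — no conflict.

No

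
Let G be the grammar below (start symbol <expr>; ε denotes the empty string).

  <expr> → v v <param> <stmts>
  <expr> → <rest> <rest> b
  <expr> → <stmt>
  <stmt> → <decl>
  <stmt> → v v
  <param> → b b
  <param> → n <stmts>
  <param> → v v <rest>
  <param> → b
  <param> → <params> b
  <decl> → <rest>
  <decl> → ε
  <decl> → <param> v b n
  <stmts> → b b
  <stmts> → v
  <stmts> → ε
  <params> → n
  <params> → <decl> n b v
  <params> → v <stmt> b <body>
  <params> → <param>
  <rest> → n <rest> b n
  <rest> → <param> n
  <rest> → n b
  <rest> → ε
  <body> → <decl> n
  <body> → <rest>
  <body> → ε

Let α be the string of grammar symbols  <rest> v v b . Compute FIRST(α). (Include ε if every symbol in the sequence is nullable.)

Add FIRST(<rest>)\{ε} = { b, n, v }; <rest> is nullable, continue.
v is a terminal; add {v} and stop.

{ b, n, v }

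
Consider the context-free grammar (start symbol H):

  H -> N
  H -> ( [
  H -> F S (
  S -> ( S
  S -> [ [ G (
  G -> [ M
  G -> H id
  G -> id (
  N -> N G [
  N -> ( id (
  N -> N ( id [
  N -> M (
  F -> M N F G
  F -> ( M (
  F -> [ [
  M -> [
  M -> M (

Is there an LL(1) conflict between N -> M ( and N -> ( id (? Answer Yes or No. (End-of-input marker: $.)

FIRST(M () = { [ } and FIRST(( id () = { ( }.
The FIRST sets are disjoint and neither alternative is nullable — no conflict.

No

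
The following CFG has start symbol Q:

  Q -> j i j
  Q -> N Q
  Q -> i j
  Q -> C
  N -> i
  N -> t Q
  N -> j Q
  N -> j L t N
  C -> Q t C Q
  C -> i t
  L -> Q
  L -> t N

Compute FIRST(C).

{ i, j, t }

From C -> Q t C Q: add FIRST(Q) = { i, j, t }.
C -> i t contributes {i}.
Union: FIRST(C) = { i, j, t }.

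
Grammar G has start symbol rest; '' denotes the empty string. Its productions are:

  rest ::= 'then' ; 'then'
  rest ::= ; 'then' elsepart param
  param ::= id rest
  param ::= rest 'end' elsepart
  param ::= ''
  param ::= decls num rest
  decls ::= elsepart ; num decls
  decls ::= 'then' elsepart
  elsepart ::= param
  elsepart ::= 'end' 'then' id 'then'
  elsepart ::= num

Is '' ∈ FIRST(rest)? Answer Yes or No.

No

Nullable nonterminals: elsepart, param.
No production of rest has an RHS whose symbols are all nullable, so rest is not nullable.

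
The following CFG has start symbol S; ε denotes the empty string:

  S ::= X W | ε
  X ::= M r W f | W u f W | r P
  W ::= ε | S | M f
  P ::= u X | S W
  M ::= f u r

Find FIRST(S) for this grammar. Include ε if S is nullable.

From S ::= X W: add FIRST(X) = { f, r, u }.
S ::= ε contributes ε.
Union: FIRST(S) = { f, r, u, ε }.

{ f, r, u, ε }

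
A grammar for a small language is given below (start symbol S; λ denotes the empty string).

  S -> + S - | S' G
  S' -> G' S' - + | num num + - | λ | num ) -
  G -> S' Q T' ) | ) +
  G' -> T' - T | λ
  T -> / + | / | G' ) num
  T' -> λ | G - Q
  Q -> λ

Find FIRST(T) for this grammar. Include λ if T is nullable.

{ ), -, /, num }

T -> / + contributes {/}.
T -> / contributes {/}.
From T -> G' ) num: G' nullable, take FIRST(G') ∪ {)} = { ), -, num }.
Union: FIRST(T) = { ), -, /, num }.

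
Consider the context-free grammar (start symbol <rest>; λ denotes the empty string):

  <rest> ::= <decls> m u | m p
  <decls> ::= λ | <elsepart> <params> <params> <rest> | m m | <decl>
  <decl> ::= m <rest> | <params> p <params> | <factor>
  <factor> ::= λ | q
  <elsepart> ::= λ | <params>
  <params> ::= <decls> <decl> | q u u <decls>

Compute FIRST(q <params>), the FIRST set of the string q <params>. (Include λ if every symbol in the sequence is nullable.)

q is a terminal; add {q} and stop.

{ q }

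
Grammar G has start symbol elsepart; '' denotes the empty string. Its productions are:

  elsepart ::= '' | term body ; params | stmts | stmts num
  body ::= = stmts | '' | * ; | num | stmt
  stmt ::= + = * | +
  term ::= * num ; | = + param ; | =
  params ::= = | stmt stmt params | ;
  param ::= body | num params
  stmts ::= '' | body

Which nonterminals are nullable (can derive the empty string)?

{ body, elsepart, param, stmts }

Directly nullable (have an ''-production): elsepart, body, stmts.
param ::= body with every symbol nullable, so param is nullable.
No other nonterminal has a production whose RHS symbols are all nullable.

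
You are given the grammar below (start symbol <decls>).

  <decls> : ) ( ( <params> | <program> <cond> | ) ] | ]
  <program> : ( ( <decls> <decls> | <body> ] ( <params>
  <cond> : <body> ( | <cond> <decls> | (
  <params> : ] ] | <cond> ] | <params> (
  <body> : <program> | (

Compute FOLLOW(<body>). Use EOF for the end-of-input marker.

{ (, ] }

In <program> : <body> ] ( <params>: add FIRST(] ( <params>) = { ] }.
In <cond> : <body> (: add FIRST(() = { ( }.
Union: FOLLOW(<body>) = { (, ] }.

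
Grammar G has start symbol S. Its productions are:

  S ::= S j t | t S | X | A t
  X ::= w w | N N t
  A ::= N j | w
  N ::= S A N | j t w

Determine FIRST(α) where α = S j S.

Add FIRST(S) = { j, t, w }; S is not nullable, stop.

{ j, t, w }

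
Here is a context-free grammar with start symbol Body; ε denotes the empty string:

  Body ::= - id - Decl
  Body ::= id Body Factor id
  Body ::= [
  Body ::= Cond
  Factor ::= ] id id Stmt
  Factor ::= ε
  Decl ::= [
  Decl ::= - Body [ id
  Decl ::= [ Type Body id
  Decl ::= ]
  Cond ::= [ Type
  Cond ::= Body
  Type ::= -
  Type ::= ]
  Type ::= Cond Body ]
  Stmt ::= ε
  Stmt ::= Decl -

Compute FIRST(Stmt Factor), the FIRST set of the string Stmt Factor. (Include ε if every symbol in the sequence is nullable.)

Add FIRST(Stmt)\{ε} = { -, [, ] }; Stmt is nullable, continue.
Add FIRST(Factor)\{ε} = { ] }; Factor is nullable, continue.
Every symbol is nullable, so include ε.

{ -, [, ], ε }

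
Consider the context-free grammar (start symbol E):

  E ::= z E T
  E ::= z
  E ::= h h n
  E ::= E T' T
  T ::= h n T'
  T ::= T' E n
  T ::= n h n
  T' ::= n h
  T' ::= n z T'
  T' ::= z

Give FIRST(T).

T ::= h n T' contributes {h}.
From T ::= T' E n: add FIRST(T') = { n, z }.
T ::= n h n contributes {n}.
Union: FIRST(T) = { h, n, z }.

{ h, n, z }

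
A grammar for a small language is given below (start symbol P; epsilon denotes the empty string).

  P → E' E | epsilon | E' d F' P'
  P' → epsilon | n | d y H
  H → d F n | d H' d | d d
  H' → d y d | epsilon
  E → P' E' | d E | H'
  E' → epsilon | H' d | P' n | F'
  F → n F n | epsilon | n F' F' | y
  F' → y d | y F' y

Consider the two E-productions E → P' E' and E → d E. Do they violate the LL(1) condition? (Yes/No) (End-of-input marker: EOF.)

FIRST(P' E') = { d, n, y, epsilon } and FIRST(d E) = { d }.
Both contain d, so the two alternatives are not disjoint — LL(1) conflict.

Yes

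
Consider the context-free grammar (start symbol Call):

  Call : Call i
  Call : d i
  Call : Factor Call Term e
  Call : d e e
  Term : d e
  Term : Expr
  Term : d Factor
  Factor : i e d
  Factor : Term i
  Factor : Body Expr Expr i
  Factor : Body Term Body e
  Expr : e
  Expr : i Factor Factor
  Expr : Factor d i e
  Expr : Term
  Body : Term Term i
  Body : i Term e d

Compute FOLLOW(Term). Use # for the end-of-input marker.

In Call : Factor Call Term e: add FIRST(e) = { e }.
In Factor : Term i: add FIRST(i) = { i }.
In Factor : Body Term Body e: add FIRST(Body e) = { d, e, i }.
In Expr : Term: Term is at the end, add FOLLOW(Expr) = { d, e, i }.
In Body : Term Term i: add FIRST(Term i) = { d, e, i }.
In Body : Term Term i: add FIRST(i) = { i }.
In Body : i Term e d: add FIRST(e d) = { e }.
Union: FOLLOW(Term) = { d, e, i }.

{ d, e, i }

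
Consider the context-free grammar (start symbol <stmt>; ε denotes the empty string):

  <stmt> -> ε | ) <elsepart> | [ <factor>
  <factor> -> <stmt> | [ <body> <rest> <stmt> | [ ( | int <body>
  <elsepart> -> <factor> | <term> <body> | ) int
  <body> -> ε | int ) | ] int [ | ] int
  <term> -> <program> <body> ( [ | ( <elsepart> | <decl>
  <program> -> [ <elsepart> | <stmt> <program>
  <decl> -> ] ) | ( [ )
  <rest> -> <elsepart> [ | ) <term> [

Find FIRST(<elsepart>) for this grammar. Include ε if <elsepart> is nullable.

From <elsepart> -> <factor>: add FIRST(<factor>) = { ), [, int, ε } (including ε since <factor> is nullable).
From <elsepart> -> <term> <body>: add FIRST(<term>) = { (, ), [, ] }.
<elsepart> -> ) int contributes {)}.
Union: FIRST(<elsepart>) = { (, ), [, ], int, ε }.

{ (, ), [, ], int, ε }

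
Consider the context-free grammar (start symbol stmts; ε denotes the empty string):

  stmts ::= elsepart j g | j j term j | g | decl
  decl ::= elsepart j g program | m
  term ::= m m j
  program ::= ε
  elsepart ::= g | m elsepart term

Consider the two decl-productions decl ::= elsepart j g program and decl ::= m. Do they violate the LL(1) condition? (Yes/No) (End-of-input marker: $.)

FIRST(elsepart j g program) = { g, m } and FIRST(m) = { m }.
Both contain m, so the two alternatives are not disjoint — LL(1) conflict.

Yes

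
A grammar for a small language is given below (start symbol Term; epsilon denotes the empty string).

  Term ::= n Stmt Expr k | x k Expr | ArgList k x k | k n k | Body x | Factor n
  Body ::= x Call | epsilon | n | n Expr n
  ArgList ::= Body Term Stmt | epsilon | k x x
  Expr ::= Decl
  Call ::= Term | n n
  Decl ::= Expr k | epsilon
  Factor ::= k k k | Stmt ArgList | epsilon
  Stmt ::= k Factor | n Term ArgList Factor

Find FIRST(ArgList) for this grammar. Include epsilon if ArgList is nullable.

From ArgList ::= Body Term Stmt: Body nullable, take FIRST(Body) ∪ FIRST(Term) = { k, n, x }.
ArgList ::= epsilon contributes epsilon.
ArgList ::= k x x contributes {k}.
Union: FIRST(ArgList) = { k, n, x, epsilon }.

{ k, n, x, epsilon }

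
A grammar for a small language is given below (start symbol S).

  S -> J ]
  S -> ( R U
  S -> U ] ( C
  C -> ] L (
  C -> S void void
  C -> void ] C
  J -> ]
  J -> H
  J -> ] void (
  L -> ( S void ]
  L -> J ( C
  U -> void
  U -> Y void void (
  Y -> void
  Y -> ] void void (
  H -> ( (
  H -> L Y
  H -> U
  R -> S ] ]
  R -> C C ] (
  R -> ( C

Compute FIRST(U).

{ ], void }

U -> void contributes {void}.
From U -> Y void void (: add FIRST(Y) = { ], void }.
Union: FIRST(U) = { ], void }.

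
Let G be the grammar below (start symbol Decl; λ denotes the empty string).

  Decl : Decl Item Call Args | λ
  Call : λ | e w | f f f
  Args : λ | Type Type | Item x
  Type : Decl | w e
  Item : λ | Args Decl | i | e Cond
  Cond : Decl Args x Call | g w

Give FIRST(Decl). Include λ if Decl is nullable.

{ e, f, i, w, x, λ }

From Decl : Decl Item Call Args: Decl, Item, Call, Args nullable, take FIRST(Decl) ∪ FIRST(Item) ∪ FIRST(Call) ∪ FIRST(Args) = { e, f, i, w, x }; also λ since the whole RHS is nullable.
Decl : λ contributes λ.
Union: FIRST(Decl) = { e, f, i, w, x, λ }.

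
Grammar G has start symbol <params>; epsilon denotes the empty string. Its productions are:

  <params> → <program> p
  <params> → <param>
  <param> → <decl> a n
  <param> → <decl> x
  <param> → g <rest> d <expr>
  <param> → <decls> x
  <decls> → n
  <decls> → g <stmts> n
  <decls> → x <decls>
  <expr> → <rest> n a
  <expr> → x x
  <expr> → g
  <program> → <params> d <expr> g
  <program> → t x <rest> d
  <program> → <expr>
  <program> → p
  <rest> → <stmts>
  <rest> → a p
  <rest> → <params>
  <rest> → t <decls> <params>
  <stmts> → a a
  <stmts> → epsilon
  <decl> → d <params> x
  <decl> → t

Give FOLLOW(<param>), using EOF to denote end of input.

In <params> → <param>: <param> is at the end, add FOLLOW(<params>) = { EOF, d, n, x }.
Union: FOLLOW(<param>) = { EOF, d, n, x }.

{ EOF, d, n, x }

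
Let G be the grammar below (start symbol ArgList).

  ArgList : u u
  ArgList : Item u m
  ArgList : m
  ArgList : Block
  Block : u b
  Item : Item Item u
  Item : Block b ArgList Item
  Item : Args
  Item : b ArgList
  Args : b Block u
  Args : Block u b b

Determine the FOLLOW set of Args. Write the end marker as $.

In Item : Args: Args is at the end, add FOLLOW(Item) = { b, u }.
Union: FOLLOW(Args) = { b, u }.

{ b, u }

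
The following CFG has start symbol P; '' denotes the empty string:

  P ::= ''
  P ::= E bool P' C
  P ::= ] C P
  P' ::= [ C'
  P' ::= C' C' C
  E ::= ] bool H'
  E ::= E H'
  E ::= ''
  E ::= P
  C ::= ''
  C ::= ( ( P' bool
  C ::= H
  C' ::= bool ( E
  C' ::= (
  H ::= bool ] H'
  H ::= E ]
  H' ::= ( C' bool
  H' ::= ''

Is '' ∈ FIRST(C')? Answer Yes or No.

No

Nullable nonterminals: C, E, H', P.
No production of C' has an RHS whose symbols are all nullable, so C' is not nullable.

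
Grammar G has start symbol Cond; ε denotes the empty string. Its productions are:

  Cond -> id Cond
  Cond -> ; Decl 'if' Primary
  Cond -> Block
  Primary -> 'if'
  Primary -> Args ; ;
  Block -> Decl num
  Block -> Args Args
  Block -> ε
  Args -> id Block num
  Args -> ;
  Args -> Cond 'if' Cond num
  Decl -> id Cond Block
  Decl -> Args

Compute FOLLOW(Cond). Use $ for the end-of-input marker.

Cond is the start symbol, so $ ∈ FOLLOW(Cond).
In Cond -> id Cond: Cond is at the end, add FOLLOW(Cond) = { $, 'if', ;, id, num }.
In Args -> Cond 'if' Cond num: add FIRST('if' Cond num) = { 'if' }.
In Args -> Cond 'if' Cond num: add FIRST(num) = { num }.
In Decl -> id Cond Block: add FIRST(Block)\{ε} = { 'if', ;, id }.
  Since Block is nullable, also add FOLLOW(Decl) = { 'if', num }.
Union: FOLLOW(Cond) = { $, 'if', ;, id, num }.

{ $, 'if', ;, id, num }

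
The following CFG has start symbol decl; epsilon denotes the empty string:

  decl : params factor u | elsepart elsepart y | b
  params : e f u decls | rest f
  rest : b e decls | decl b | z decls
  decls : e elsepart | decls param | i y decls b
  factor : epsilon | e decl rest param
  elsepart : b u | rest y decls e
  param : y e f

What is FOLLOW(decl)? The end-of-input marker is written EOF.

decl is the start symbol, so EOF ∈ FOLLOW(decl).
In rest : decl b: add FIRST(b) = { b }.
In factor : e decl rest param: add FIRST(rest param) = { b, e, z }.
Union: FOLLOW(decl) = { EOF, b, e, z }.

{ EOF, b, e, z }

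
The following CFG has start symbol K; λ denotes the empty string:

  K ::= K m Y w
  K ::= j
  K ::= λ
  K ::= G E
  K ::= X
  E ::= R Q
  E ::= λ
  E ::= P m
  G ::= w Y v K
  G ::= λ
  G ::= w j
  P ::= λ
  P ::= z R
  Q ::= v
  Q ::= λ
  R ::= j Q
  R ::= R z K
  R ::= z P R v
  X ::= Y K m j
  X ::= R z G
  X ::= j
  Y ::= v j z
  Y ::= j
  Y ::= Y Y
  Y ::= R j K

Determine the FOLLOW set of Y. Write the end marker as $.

{ j, m, v, w, z }

In K ::= K m Y w: add FIRST(w) = { w }.
In G ::= w Y v K: add FIRST(v K) = { v }.
In X ::= Y K m j: add FIRST(K m j) = { j, m, v, w, z }.
In Y ::= Y Y: add FIRST(Y) = { j, v, z }.
In Y ::= Y Y: Y is at the end, add FOLLOW(Y) = { j, m, v, w, z }.
Union: FOLLOW(Y) = { j, m, v, w, z }.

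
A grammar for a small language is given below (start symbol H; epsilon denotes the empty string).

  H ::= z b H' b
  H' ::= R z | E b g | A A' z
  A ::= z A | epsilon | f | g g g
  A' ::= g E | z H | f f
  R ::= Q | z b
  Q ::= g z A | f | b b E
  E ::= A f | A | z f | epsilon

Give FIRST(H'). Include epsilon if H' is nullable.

{ b, f, g, z }

From H' ::= R z: add FIRST(R) = { b, f, g, z }.
From H' ::= E b g: E nullable, take FIRST(E) ∪ {b} = { b, f, g, z }.
From H' ::= A A' z: A nullable, take FIRST(A) ∪ FIRST(A') = { f, g, z }.
Union: FIRST(H') = { b, f, g, z }.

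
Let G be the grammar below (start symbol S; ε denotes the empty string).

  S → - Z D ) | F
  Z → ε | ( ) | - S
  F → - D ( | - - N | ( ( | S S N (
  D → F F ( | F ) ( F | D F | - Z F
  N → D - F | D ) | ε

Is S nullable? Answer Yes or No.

Nullable nonterminals: N, Z.
No production of S has an RHS whose symbols are all nullable, so S is not nullable.

No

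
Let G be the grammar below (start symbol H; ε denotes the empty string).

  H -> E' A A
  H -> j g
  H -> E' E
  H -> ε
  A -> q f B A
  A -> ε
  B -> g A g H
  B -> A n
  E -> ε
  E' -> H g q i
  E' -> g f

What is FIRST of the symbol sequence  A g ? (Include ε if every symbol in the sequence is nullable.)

{ g, q }

Add FIRST(A)\{ε} = { q }; A is nullable, continue.
g is a terminal; add {g} and stop.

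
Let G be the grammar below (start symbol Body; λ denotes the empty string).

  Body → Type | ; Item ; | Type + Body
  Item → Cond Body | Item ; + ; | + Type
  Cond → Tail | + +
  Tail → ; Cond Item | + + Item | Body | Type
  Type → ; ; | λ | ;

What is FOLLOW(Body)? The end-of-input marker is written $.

Body is the start symbol, so $ ∈ FOLLOW(Body).
In Body → Type + Body: Body is at the end, add FOLLOW(Body) = { $, +, ; }.
In Item → Cond Body: Body is at the end, add FOLLOW(Item) = { +, ; }.
In Tail → Body: Body is at the end, add FOLLOW(Tail) = { +, ; }.
Union: FOLLOW(Body) = { $, +, ; }.

{ $, +, ; }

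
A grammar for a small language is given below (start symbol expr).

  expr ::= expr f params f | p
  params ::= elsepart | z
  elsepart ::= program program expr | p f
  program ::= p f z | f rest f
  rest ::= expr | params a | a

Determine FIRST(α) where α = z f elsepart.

{ z }

z is a terminal; add {z} and stop.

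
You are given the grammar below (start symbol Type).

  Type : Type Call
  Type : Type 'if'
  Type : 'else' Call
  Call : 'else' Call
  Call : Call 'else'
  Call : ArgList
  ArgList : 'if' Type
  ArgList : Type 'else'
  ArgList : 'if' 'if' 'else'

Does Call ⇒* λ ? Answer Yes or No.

No

No nonterminal in this grammar is nullable.
No production of Call has an RHS whose symbols are all nullable, so Call is not nullable.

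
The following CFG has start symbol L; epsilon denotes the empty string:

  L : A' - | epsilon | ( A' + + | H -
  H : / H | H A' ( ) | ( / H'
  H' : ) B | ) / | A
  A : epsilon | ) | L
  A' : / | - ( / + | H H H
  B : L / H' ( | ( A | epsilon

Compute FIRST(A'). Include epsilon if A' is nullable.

{ (, -, / }

A' : / contributes {/}.
A' : - ( / + contributes {-}.
From A' : H H H: add FIRST(H) = { (, / }.
Union: FIRST(A') = { (, -, / }.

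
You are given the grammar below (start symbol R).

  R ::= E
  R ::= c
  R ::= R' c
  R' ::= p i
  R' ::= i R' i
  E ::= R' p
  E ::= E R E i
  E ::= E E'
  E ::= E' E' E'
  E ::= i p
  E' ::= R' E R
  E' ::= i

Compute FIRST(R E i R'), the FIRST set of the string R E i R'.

Add FIRST(R) = { c, i, p }; R is not nullable, stop.

{ c, i, p }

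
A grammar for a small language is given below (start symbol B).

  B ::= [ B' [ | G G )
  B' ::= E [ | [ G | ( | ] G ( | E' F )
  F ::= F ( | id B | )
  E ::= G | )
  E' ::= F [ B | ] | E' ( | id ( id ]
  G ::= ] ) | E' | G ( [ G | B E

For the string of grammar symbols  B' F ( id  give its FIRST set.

{ (, ), [, ], id }

Add FIRST(B') = { (, ), [, ], id }; B' is not nullable, stop.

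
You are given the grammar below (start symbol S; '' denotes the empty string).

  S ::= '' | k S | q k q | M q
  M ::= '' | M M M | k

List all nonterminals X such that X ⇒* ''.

Directly nullable (have an ''-production): S, M.

{ M, S }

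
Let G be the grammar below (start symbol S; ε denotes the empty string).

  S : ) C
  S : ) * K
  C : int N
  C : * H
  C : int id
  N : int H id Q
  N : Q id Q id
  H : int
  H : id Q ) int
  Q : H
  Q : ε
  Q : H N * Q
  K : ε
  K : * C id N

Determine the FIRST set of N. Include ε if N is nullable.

{ id, int }

N : int H id Q contributes {int}.
From N : Q id Q id: Q nullable, take FIRST(Q) ∪ {id} = { id, int }.
Union: FIRST(N) = { id, int }.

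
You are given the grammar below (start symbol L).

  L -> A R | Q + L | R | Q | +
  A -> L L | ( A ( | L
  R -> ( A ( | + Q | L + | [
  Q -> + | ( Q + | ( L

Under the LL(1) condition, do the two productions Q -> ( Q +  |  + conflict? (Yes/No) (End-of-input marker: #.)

FIRST(( Q +) = { ( } and FIRST(+) = { + }.
The FIRST sets are disjoint and neither alternative is nullable — no conflict.

No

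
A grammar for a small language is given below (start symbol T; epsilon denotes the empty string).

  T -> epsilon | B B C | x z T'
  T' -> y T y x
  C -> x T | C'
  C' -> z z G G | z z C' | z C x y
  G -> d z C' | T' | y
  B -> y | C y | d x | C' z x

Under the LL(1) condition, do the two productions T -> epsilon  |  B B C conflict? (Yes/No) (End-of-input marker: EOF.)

FIRST(epsilon) = { epsilon } and FIRST(B B C) = { d, x, y, z }.
The first alternative is nullable and FOLLOW(T) = { EOF, x, y } shares x with FIRST of the second — conflict.

Yes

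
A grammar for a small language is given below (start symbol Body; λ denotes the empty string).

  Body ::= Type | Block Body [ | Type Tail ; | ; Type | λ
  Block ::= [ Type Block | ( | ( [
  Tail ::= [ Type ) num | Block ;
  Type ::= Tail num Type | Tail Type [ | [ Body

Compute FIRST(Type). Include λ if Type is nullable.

{ (, [ }

From Type ::= Tail num Type: add FIRST(Tail) = { (, [ }.
From Type ::= Tail Type [: add FIRST(Tail) = { (, [ }.
Type ::= [ Body contributes {[}.
Union: FIRST(Type) = { (, [ }.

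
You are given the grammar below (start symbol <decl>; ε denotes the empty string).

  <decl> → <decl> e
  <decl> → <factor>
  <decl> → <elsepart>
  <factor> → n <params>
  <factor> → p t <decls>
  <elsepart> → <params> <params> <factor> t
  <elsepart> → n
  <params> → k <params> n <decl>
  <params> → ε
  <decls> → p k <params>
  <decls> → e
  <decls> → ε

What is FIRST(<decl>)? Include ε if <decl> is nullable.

{ k, n, p }

From <decl> → <decl> e: add FIRST(<decl>) = { k, n, p }.
From <decl> → <factor>: add FIRST(<factor>) = { n, p }.
From <decl> → <elsepart>: add FIRST(<elsepart>) = { k, n, p }.
Union: FIRST(<decl>) = { k, n, p }.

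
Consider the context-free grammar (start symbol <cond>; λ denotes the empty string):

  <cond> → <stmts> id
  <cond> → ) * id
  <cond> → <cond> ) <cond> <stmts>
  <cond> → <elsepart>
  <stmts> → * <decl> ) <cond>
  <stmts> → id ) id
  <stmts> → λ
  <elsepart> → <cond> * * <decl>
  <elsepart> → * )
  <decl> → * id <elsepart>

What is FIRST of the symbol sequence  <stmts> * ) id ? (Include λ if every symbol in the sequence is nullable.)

Add FIRST(<stmts>)\{λ} = { *, id }; <stmts> is nullable, continue.
* is a terminal; add {*} and stop.

{ *, id }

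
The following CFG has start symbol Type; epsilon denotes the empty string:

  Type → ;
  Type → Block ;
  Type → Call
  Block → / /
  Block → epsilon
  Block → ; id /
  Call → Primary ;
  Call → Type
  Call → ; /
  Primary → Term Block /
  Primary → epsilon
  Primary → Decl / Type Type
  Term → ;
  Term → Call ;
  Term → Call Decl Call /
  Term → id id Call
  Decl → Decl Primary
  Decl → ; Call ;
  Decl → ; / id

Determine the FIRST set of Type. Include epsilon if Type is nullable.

Type → ; contributes {;}.
From Type → Block ;: Block nullable, take FIRST(Block) ∪ {;} = { /, ; }.
From Type → Call: add FIRST(Call) = { /, ;, id }.
Union: FIRST(Type) = { /, ;, id }.

{ /, ;, id }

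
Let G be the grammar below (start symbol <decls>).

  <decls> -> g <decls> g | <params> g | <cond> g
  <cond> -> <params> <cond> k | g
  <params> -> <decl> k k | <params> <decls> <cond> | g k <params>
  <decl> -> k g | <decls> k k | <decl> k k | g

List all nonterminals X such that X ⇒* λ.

{ } (none)

No nonterminal has an empty production or an RHS whose symbols are all nullable.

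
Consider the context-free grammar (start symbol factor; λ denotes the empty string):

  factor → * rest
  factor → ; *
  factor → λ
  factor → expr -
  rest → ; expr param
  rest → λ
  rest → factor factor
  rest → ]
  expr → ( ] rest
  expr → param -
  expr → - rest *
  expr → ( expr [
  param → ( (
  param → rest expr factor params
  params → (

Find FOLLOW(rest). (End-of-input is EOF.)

{ EOF, (, *, -, ;, [, ] }

In factor → * rest: rest is at the end, add FOLLOW(factor) = { EOF, (, *, -, ;, [, ] }.
In expr → ( ] rest: rest is at the end, add FOLLOW(expr) = { (, *, -, ;, [, ] }.
In expr → - rest *: add FIRST(*) = { * }.
In param → rest expr factor params: add FIRST(expr factor params) = { (, *, -, ;, ] }.
Union: FOLLOW(rest) = { EOF, (, *, -, ;, [, ] }.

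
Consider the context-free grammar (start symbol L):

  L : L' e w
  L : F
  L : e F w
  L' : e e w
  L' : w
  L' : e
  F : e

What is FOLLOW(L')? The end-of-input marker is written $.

In L : L' e w: add FIRST(e w) = { e }.
Union: FOLLOW(L') = { e }.

{ e }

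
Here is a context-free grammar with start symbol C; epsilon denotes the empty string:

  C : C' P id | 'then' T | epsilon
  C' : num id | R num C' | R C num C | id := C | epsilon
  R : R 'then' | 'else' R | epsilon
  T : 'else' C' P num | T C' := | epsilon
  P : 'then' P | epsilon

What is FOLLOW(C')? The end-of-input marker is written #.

{ 'then', :=, id, num }

In C : C' P id: add FIRST(P id) = { 'then', id }.
In C' : R num C': C' is at the end, add FOLLOW(C') = { 'then', :=, id, num }.
In T : 'else' C' P num: add FIRST(P num) = { 'then', num }.
In T : T C' :=: add FIRST(:=) = { := }.
Union: FOLLOW(C') = { 'then', :=, id, num }.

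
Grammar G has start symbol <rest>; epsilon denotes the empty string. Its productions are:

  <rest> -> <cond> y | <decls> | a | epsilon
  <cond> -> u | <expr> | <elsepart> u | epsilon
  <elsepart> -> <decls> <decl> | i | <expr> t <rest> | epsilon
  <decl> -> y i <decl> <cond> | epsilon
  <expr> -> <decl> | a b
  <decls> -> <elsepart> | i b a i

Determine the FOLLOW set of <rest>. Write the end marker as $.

{ $, u, y }

<rest> is the start symbol, so $ ∈ FOLLOW(<rest>).
In <elsepart> -> <expr> t <rest>: <rest> is at the end, add FOLLOW(<elsepart>) = { $, u, y }.
Union: FOLLOW(<rest>) = { $, u, y }.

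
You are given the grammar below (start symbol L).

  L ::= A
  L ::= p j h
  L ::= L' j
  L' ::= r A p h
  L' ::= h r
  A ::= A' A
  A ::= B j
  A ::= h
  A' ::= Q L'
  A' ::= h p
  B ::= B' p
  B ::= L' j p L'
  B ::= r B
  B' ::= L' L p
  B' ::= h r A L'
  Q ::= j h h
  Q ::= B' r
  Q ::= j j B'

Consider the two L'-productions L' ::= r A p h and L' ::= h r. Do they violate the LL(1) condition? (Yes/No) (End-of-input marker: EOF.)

No

FIRST(r A p h) = { r } and FIRST(h r) = { h }.
The FIRST sets are disjoint and neither alternative is nullable — no conflict.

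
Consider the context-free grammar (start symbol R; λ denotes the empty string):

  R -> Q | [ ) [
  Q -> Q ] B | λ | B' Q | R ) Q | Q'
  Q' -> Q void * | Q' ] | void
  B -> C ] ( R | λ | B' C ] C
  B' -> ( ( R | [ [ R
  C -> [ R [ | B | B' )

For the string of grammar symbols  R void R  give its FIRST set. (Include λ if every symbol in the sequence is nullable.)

Add FIRST(R)\{λ} = { (, ), [, ], void }; R is nullable, continue.
void is a terminal; add {void} and stop.

{ (, ), [, ], void }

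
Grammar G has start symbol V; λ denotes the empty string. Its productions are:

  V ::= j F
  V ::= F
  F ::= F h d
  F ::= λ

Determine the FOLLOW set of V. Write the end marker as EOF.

V is the start symbol, so EOF ∈ FOLLOW(V).
Union: FOLLOW(V) = { EOF }.

{ EOF }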